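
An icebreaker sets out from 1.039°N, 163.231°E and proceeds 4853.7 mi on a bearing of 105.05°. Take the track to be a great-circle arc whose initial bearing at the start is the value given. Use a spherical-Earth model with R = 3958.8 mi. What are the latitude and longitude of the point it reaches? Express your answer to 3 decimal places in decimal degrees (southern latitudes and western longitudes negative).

δ = 4853.7/3958.8 = 1.226053 rad (70.2477°).
With φ₁ = 1.039° = 0.018134 rad and θ = 105.05° = 1.833468 rad:
Applying the spherical law of cosines for sides, sin φ₂ = sin φ₁ cos δ + cos φ₁ sin δ cos θ = -0.238216, so φ₂ = -13.781°.
Then Δλ = atan2(0.908731, 0.342274) = 1.210579 rad, from sin θ sin δ cos φ₁ over cos δ − sin φ₁ sin φ₂.
λ₂ = 163.231° + 69.361° = 232.592°, normalized to (−180°, 180°] → -127.408°.

latitude -13.781°, longitude -127.408°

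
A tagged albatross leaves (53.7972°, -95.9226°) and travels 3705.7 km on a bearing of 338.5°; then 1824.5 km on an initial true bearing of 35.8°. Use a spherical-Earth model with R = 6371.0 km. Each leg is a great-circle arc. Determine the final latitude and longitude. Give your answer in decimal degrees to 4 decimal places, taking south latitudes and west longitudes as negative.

latitude 80.4472°, longitude -68.6648°

Apply the spherical direct solution leg by leg, carrying full precision between legs.
Leg 1: from (53.7972°, -95.9226°), δ = 3705.7/6371 = 0.581651 rad, θ = 338.5° → φ = 77.4641°, λ = -164.0009°.
Leg 2: from (77.4641°, -164.0009°), δ = 1824.5/6371 = 0.286376 rad, θ = 35.8° → φ = 80.4472°, λ = -68.6648°.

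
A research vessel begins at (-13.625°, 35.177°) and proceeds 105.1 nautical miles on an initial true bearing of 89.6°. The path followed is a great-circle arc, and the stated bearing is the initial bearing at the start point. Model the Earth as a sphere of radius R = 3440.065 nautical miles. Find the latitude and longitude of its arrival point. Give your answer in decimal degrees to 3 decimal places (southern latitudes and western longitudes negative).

δ = 105.1/3440.065 = 0.030552 rad (1.7505°).
With φ₁ = -13.625° = -0.237801 rad and θ = 89.6° = 1.563815 rad:
sin φ₂ = sin φ₁ cos δ + cos φ₁ sin δ cos θ = (-0.235566)(0.999533) + (0.971858)(0.030547)(0.006981) = -0.235249
φ₂ = asin(-0.235249) = -0.237475 rad = -13.606°.
Δλ = atan2( sin θ sin δ cos φ₁ , cos δ − sin φ₁ sin φ₂ ) = atan2(0.029687, 0.944117) = 0.031433 rad = 1.801°.
Hence λ₂ = 35.177° + 1.801° = 36.978°.

latitude -13.606°, longitude 36.978°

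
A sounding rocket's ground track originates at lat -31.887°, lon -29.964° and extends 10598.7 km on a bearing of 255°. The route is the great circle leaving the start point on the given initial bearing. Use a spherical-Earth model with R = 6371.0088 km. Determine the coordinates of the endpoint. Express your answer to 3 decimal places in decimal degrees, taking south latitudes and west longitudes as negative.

latitude -9.780°, longitude -132.554°

Central angle δ = d/R = 1.663583 rad.
With φ₁ = -31.887° = -0.556533 rad and θ = 255° = 4.450590 rad:
Applying the spherical law of cosines for sides, sin φ₂ = sin φ₁ cos δ + cos φ₁ sin δ cos θ = -0.169872, so φ₂ = -9.780°.
For the longitude increment, Δλ = atan2( sin θ sin δ cos φ₁, cos δ − sin φ₁ sin φ₂ ) = atan2(-0.816631, -0.182387) = -102.590°.
Hence λ₂ = -29.964° + -102.590° = -132.554°.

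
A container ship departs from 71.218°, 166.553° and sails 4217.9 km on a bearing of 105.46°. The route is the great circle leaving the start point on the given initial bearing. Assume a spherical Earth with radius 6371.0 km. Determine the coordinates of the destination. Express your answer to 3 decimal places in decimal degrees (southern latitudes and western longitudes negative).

latitude 43.946°, longitude -138.070°

Angular distance δ = d/R = 4217.9 / 6371 = 0.662047 rad.
Converting: φ₁ = 1.242989 rad, θ = 1.840624 rad.
Destination latitude: φ₂ = arcsin( sin φ₁ cos δ + cos φ₁ sin δ cos θ ) = arcsin(0.693976) = 43.946°.
For the longitude increment, Δλ = atan2( sin θ sin δ cos φ₁, cos δ − sin φ₁ sin φ₂ ) = atan2(0.190763, 0.131714) = 55.377°.
λ₂ = 166.553° + 55.377° = 221.930°, normalized to (−180°, 180°] → -138.070°.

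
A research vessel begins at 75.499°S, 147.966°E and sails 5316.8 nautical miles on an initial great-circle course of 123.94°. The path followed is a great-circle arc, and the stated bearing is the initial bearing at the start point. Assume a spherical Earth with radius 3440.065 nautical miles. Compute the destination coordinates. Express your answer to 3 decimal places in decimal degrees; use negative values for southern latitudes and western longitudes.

Central angle δ = d/R = 1.545552 rad.
Converting: φ₁ = -1.317706 rad, θ = 2.163161 rad.
sin φ₂ = sin φ₁ cos δ + cos φ₁ sin δ cos θ = (-0.968143)(0.025241) + (0.250397)(0.999681)(-0.558324) = -0.164196
φ₂ = asin(-0.164196) = -0.164942 rad = -9.451°.
Δλ = atan2( sin θ sin δ cos φ₁ , cos δ − sin φ₁ sin φ₂ ) = atan2(0.207669, -0.133723) = 2.142890 rad = 122.779°.
λ₂ = 147.966° + 122.779° = 270.745°, normalized to (−180°, 180°] → -89.255°.

latitude -9.451°, longitude -89.255°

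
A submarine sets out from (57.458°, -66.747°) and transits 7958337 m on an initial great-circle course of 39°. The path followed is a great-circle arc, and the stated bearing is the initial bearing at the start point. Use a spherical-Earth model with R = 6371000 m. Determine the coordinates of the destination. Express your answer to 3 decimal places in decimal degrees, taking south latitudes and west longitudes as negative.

latitude 41.537°, longitude 60.349°

Angular distance δ = d/R = 7958337 / 6371000 = 1.249150 rad.
Start latitude φ₁ = 1.002831 rad; initial bearing θ = 0.680678 rad.
Destination latitude: φ₂ = arcsin( sin φ₁ cos δ + cos φ₁ sin δ cos θ ) = arcsin(0.663097) = 41.537°.
Δλ = atan2( sin θ sin δ cos φ₁ , cos δ − sin φ₁ sin φ₂ ) = atan2(0.321162, -0.242861) = 2.218250 rad = 127.096°.
Hence λ₂ = -66.747° + 127.096° = 60.349°.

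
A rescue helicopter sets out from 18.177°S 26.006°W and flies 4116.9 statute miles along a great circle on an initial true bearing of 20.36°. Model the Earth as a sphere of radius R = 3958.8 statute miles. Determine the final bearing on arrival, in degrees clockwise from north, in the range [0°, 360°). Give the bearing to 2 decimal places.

final bearing 24.66°

δ = 4116.9/3958.8 = 1.039936 rad (59.5840°).
With φ₁ = -18.177° = -0.317248 rad and θ = 20.36° = 0.355349 rad:
sin φ₂ = sin φ₁ cos δ + cos φ₁ sin δ cos θ = (-0.311954)(0.506275) + (0.950097)(0.862372)(0.937525) = 0.610215
φ₂ = asin(0.610215) = 0.656332 rad = 37.605°.
Δλ = atan2( sin θ sin δ cos φ₁ , cos δ − sin φ₁ sin φ₂ ) = atan2(0.285062, 0.696634) = 0.388411 rad = 22.254°.
λ₂ = λ₁ + Δλ = -3.752°.
The forward bearing on arrival equals the back-azimuth from the destination plus 180°.
Back-azimuth from P₂ (37.61°, -3.75°) to P₁ (-18.18°, -26.01°), with Δλ' = λ₁ − λ₂ = -22.25°: atan2( sin Δλ' cos φ₁ , cos φ₂ sin φ₁ − sin φ₂ cos φ₁ cos Δλ' ) = 204.66°.
Final bearing = (204.66° + 180°) mod 360° = 24.66°.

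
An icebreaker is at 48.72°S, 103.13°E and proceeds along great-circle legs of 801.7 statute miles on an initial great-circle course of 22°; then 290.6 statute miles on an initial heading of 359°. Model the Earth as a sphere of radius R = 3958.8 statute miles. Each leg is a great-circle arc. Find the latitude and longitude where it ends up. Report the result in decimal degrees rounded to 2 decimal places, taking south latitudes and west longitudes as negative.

latitude -33.61°, longitude 108.51°

Apply the spherical direct solution leg by leg, carrying full precision between legs.
Leg 1: from (-48.72°, 103.13°), δ = 801.7/3958.8 = 0.202511 rad, θ = 22° → φ = -37.81°, λ = 108.60°.
Leg 2: from (-37.81°, 108.60°), δ = 290.6/3958.8 = 0.073406 rad, θ = 359° → φ = -33.61°, λ = 108.51°.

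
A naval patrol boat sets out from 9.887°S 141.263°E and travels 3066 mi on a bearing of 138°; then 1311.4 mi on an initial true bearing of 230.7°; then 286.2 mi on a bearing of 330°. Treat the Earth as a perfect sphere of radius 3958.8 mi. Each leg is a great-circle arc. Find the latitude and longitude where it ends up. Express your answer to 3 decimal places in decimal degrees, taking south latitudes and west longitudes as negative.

Apply the spherical direct solution leg by leg, carrying full precision between legs.
Leg 1: from (-9.887°, 141.263°), δ = 3066/3958.8 = 0.774477 rad, θ = 138° → φ = -39.400°, λ = 178.533°.
Leg 2: from (-39.400°, 178.533°), δ = 1311.4/3958.8 = 0.331262 rad, θ = 230.7° → φ = -49.411°, λ = 155.776°.
Leg 3: from (-49.411°, 155.776°), δ = 286.2/3958.8 = 0.072295 rad, θ = 330° → φ = -45.784°, λ = 152.807°.

latitude -45.784°, longitude 152.807°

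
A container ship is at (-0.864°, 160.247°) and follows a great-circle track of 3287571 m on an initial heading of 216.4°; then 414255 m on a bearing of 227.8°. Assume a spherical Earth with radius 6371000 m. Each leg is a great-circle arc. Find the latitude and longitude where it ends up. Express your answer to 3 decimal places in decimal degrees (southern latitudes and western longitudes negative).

Apply the spherical direct solution leg by leg, carrying full precision between legs.
Leg 1: from (-0.864°, 160.247°), δ = 3287571/6371000 = 0.516021 rad, θ = 216.4° → φ = -24.219°, λ = 141.520°.
Leg 2: from (-24.219°, 141.520°), δ = 414255/6371000 = 0.065022 rad, θ = 227.8° → φ = -26.690°, λ = 138.431°.

latitude -26.690°, longitude 138.431°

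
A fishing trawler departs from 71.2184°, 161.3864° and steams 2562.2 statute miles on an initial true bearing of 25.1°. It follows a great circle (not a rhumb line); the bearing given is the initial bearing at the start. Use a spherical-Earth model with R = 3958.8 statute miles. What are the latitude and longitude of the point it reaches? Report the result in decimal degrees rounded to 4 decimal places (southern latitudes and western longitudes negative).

The arc subtends δ = 2562.2/3958.8 = 0.647216 rad at the centre.
Converting: φ₁ = 1.242996 rad, θ = 0.438078 rad.
sin φ₂ = sin φ₁ cos δ + cos φ₁ sin δ cos θ = (0.946753)(0.797765) + (0.321962)(0.602968)(0.905569) = 0.931087
φ₂ = asin(0.931087) = 1.197381 rad = 68.6049°.
Δλ = atan2( sin θ sin δ cos φ₁ , cos δ − sin φ₁ sin φ₂ ) = atan2(0.082351, -0.083744) = 2.364580 rad = 135.4804°.
λ₂ = 161.3864° + 135.4804° = 296.8668°, normalized to (−180°, 180°] → -63.1332°.

latitude 68.6049°, longitude -63.1332°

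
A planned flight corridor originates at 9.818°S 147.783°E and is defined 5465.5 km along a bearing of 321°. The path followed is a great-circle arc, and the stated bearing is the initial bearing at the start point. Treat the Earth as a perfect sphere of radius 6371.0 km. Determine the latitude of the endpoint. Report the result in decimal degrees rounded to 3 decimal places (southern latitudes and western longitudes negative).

latitude 27.887°

Central angle δ = d/R = 0.857872 rad.
Start latitude φ₁ = -0.171356 rad; initial bearing θ = 5.602507 rad.
Destination latitude: φ₂ = arcsin( sin φ₁ cos δ + cos φ₁ sin δ cos θ ) = arcsin(0.467736) = 27.887°.
For the longitude increment, Δλ = atan2( sin θ sin δ cos φ₁, cos δ − sin φ₁ sin φ₂ ) = atan2(-0.469079, 0.733807) = -32.588°.
λ₂ = λ₁ + Δλ = 115.195°.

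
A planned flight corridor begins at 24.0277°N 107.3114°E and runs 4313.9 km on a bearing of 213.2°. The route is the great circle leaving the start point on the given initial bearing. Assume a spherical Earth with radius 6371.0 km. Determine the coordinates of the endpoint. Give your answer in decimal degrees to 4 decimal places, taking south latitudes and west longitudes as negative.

Angular distance δ = d/R = 4313.9 / 6371 = 0.677115 rad.
With φ₁ = 24.0277° = 0.419362 rad and θ = 213.2° = 3.721042 rad:
Applying the spherical law of cosines for sides, sin φ₂ = sin φ₁ cos δ + cos φ₁ sin δ cos θ = -0.161495, so φ₂ = -9.2937°.
For the longitude increment, Δλ = atan2( sin θ sin δ cos φ₁, cos δ − sin φ₁ sin φ₂ ) = atan2(-0.313346, 0.845141) = -20.3429°.
λ₂ = λ₁ + Δλ = 86.9685°.

latitude -9.2937°, longitude 86.9685°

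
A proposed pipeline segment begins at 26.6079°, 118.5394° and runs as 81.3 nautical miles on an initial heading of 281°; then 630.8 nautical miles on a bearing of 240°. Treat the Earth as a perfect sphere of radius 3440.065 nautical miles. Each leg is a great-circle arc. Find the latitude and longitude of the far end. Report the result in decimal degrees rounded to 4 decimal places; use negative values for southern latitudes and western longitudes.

Apply the spherical direct solution leg by leg, carrying full precision between legs.
Leg 1: from (26.6079°, 118.5394°), δ = 81.3/3440.065 = 0.023633 rad, θ = 281° → φ = 26.8585°, λ = 117.0494°.
Leg 2: from (26.8585°, 117.0494°), δ = 630.8/3440.065 = 0.183369 rad, θ = 240° → φ = 21.2771°, λ = 107.2927°.

latitude 21.2771°, longitude 107.2927°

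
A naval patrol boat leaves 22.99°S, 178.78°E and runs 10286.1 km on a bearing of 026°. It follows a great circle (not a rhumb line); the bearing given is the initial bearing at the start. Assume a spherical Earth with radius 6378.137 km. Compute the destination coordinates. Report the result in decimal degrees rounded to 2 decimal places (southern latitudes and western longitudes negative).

latitude 57.46°, longitude -126.70°

Angular distance δ = d/R = 10286.1 / 6378.137 = 1.612712 rad.
Converting: φ₁ = -0.401251 rad, θ = 0.453786 rad.
Applying the spherical law of cosines for sides, sin φ₂ = sin φ₁ cos δ + cos φ₁ sin δ cos θ = 0.843045, so φ₂ = 57.46°.
Δλ = atan2( sin θ sin δ cos φ₁ , cos δ − sin φ₁ sin φ₂ ) = atan2(0.403198, 0.287365) = 0.951589 rad = 54.52°.
λ₂ = 178.78° + 54.52° = 233.30°, normalized to (−180°, 180°] → -126.70°.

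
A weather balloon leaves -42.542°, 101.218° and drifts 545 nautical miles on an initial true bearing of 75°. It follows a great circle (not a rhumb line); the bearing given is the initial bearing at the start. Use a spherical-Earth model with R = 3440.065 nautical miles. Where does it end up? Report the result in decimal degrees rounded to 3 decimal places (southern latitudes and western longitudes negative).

latitude -39.611°, longitude 112.627°

The arc subtends δ = 545/3440.065 = 0.158427 rad at the centre.
Converting: φ₁ = -0.742498 rad, θ = 1.308997 rad.
Destination latitude: φ₂ = arcsin( sin φ₁ cos δ + cos φ₁ sin δ cos θ ) = arcsin(-0.637578) = -39.611°.
Then Δλ = atan2(0.112278, 0.556391) = 0.199123 rad, from sin θ sin δ cos φ₁ over cos δ − sin φ₁ sin φ₂.
λ₂ = 101.218° + 11.409° = 112.627°.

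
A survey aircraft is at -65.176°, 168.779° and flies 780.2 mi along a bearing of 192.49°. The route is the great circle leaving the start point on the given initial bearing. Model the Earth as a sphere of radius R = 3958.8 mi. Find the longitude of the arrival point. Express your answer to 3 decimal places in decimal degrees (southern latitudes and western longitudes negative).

longitude 158.698°

Central angle δ = d/R = 0.197080 rad.
With φ₁ = -65.176° = -1.137536 rad and θ = 192.49° = 3.359584 rad:
sin φ₂ = sin φ₁ cos δ + cos φ₁ sin δ cos θ = (-0.907602)(0.980643) + (0.419832)(0.195807)(-0.976334) = -0.970293
φ₂ = asin(-0.970293) = -1.326440 rad = -75.999°.
Δλ = atan2( sin θ sin δ cos φ₁ , cos δ − sin φ₁ sin φ₂ ) = atan2(-0.017779, 0.100003) = -0.175943 rad = -10.081°.
λ₂ = 168.779° + -10.081° = 158.698°.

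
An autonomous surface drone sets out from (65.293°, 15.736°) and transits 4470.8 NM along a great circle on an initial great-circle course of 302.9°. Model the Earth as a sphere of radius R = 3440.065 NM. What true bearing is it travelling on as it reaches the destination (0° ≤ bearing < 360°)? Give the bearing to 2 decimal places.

final bearing 203.31°

δ = 4470.8/3440.065 = 1.299627 rad (74.4631°).
Converting: φ₁ = 1.139578 rad, θ = 5.286602 rad.
Applying the spherical law of cosines for sides, sin φ₂ = sin φ₁ cos δ + cos φ₁ sin δ cos θ = 0.462077, so φ₂ = 27.521°.
Δλ = atan2( sin θ sin δ cos φ₁ , cos δ − sin φ₁ sin φ₂ ) = atan2(-0.338119, -0.151918) = -1.993072 rad = -114.195°.
Hence λ₂ = 15.736° + -114.195° = -98.459°.
The forward bearing on arrival equals the back-azimuth from the destination plus 180°.
Back-azimuth from P₂ (27.52°, -98.46°) to P₁ (65.29°, 15.74°), with Δλ' = λ₁ − λ₂ = 114.19°: atan2( sin Δλ' cos φ₁ , cos φ₂ sin φ₁ − sin φ₂ cos φ₁ cos Δλ' ) = 23.31°.
Final bearing = (23.31° + 180°) mod 360° = 203.31°.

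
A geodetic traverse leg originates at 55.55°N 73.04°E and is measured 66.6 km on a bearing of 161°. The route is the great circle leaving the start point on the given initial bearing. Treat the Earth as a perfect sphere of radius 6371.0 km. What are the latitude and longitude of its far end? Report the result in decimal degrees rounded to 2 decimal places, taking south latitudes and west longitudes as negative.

latitude 54.98°, longitude 73.38°

Central angle δ = d/R = 0.010454 rad.
With φ₁ = 55.55° = 0.969530 rad and θ = 161° = 2.809980 rad:
sin φ₂ = sin φ₁ cos δ + cos φ₁ sin δ cos θ = (0.824620)(0.999945) + (0.565687)(0.010453)(-0.945519) = 0.818984
φ₂ = asin(0.818984) = 0.959638 rad = 54.98°.
For the longitude increment, Δλ = atan2( sin θ sin δ cos φ₁, cos δ − sin φ₁ sin φ₂ ) = atan2(0.001925, 0.324595) = 0.34°.
λ₂ = λ₁ + Δλ = 73.38°.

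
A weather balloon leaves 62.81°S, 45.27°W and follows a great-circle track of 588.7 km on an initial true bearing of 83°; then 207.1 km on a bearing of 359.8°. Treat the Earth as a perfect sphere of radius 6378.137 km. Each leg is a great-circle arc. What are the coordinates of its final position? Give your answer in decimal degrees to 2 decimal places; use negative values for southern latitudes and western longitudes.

Apply the spherical direct solution leg by leg, carrying full precision between legs.
Leg 1: from (-62.81°, -45.27°), δ = 588.7/6378.137 = 0.092300 rad, θ = 83° → φ = -61.71°, λ = -34.14°.
Leg 2: from (-61.71°, -34.14°), δ = 207.1/6378.137 = 0.032470 rad, θ = 359.8° → φ = -59.85°, λ = -34.15°.

latitude -59.85°, longitude -34.15°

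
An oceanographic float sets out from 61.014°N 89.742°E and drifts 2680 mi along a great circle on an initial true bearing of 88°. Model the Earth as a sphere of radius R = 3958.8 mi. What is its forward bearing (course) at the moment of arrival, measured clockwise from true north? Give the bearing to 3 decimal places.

Angular distance δ = d/R = 2680 / 3958.8 = 0.676973 rad.
With φ₁ = 61.014° = 1.064895 rad and θ = 88° = 1.535890 rad:
Applying the spherical law of cosines for sides, sin φ₂ = sin φ₁ cos δ + cos φ₁ sin δ cos θ = 0.692429, so φ₂ = 43.823°.
For the longitude increment, Δλ = atan2( sin θ sin δ cos φ₁, cos δ − sin φ₁ sin φ₂ ) = atan2(0.303384, 0.173779) = 60.196°.
λ₂ = 89.742° + 60.196° = 149.938°.
The forward bearing on arrival equals the back-azimuth from the destination plus 180°.
Back-azimuth from P₂ (43.823°, 149.938°) to P₁ (61.014°, 89.742°), with Δλ' = λ₁ − λ₂ = -60.196°: atan2( sin Δλ' cos φ₁ , cos φ₂ sin φ₁ − sin φ₂ cos φ₁ cos Δλ' ) = 317.836°.
Final bearing = (317.836° + 180°) mod 360° = 137.836°.

final bearing 137.836°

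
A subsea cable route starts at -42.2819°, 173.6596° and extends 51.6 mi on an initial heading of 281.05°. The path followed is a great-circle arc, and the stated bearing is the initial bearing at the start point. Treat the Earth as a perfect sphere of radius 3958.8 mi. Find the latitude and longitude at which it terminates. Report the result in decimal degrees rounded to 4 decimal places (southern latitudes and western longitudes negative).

Angular distance δ = d/R = 51.6 / 3958.8 = 0.013034 rad.
Start latitude φ₁ = -0.737958 rad; initial bearing θ = 4.905248 rad.
Applying the spherical law of cosines for sides, sin φ₂ = sin φ₁ cos δ + cos φ₁ sin δ cos θ = -0.670873, so φ₂ = -42.1345°.
For the longitude increment, Δλ = atan2( sin θ sin δ cos φ₁, cos δ − sin φ₁ sin φ₂ ) = atan2(-0.009464, 0.548566) = -0.9884°.
λ₂ = λ₁ + Δλ = 172.6712°.

latitude -42.1345°, longitude 172.6712°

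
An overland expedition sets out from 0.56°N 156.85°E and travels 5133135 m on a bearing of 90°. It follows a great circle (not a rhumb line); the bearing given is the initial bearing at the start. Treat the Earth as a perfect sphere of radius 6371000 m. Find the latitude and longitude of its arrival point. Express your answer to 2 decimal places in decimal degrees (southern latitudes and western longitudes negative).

Central angle δ = d/R = 0.805703 rad.
Converting: φ₁ = 0.009774 rad, θ = 1.570796 rad.
Destination latitude: φ₂ = arcsin( sin φ₁ cos δ + cos φ₁ sin δ cos θ ) = arcsin(0.006769) = 0.39°.
For the longitude increment, Δλ = atan2( sin θ sin δ cos φ₁, cos δ − sin φ₁ sin φ₂ ) = atan2(0.721283, 0.692538) = 46.16°.
λ₂ = 156.85° + 46.16° = 203.01°, normalized to (−180°, 180°] → -156.99°.

latitude 0.39°, longitude -156.99°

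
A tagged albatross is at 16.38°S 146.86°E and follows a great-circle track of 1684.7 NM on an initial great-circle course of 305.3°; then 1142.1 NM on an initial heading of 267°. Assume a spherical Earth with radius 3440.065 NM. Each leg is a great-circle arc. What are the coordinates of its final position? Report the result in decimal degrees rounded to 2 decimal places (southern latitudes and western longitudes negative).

latitude -0.33°, longitude 105.29°

Apply the spherical direct solution leg by leg, carrying full precision between legs.
Leg 1: from (-16.38°, 146.86°), δ = 1684.7/3440.065 = 0.489729 rad, θ = 305.3° → φ = 0.68°, λ = 124.28°.
Leg 2: from (0.68°, 124.28°), δ = 1142.1/3440.065 = 0.332000 rad, θ = 267° → φ = -0.33°, λ = 105.29°.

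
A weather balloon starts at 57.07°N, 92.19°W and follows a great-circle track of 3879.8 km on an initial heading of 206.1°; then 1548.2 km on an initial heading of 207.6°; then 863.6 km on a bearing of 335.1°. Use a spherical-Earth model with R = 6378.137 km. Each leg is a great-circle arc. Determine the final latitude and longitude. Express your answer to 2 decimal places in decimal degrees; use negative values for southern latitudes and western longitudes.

Apply the spherical direct solution leg by leg, carrying full precision between legs.
Leg 1: from (57.07°, -92.19°), δ = 3879.8/6378.137 = 0.608297 rad, θ = 206.1° → φ = 24.19°, λ = -108.19°.
Leg 2: from (24.19°, -108.19°), δ = 1548.2/6378.137 = 0.242735 rad, θ = 207.6° → φ = 11.74°, λ = -114.72°.
Leg 3: from (11.74°, -114.72°), δ = 863.6/6378.137 = 0.135400 rad, θ = 335.1° → φ = 18.75°, λ = -118.16°.

latitude 18.75°, longitude -118.16°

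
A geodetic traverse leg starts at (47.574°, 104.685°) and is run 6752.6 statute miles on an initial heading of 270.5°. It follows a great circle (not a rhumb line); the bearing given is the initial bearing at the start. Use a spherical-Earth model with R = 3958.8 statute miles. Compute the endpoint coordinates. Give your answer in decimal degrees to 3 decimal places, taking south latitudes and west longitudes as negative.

latitude -5.363°, longitude 9.086°

Central angle δ = d/R = 1.705719 rad.
Converting: φ₁ = 0.830323 rad, θ = 4.721116 rad.
Applying the spherical law of cosines for sides, sin φ₂ = sin φ₁ cos δ + cos φ₁ sin δ cos θ = -0.093457, so φ₂ = -5.363°.
Δλ = atan2( sin θ sin δ cos φ₁ , cos δ − sin φ₁ sin φ₂ ) = atan2(-0.668481, -0.065528) = -1.668510 rad = -95.599°.
λ₂ = λ₁ + Δλ = 9.086°.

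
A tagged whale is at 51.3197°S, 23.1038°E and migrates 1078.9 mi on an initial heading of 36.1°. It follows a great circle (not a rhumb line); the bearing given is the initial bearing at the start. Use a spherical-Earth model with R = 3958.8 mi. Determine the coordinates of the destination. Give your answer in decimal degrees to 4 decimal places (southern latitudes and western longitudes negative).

latitude -38.0180°, longitude 34.7173°

Central angle δ = d/R = 0.272532 rad.
With φ₁ = -51.3197° = -0.895698 rad and θ = 36.1° = 0.630064 rad:
Destination latitude: φ₂ = arcsin( sin φ₁ cos δ + cos φ₁ sin δ cos θ ) = arcsin(-0.615910) = -38.0180°.
Then Δλ = atan2(0.099118, 0.482285) = 0.202694 rad, from sin θ sin δ cos φ₁ over cos δ − sin φ₁ sin φ₂.
λ₂ = 23.1038° + 11.6135° = 34.7173°.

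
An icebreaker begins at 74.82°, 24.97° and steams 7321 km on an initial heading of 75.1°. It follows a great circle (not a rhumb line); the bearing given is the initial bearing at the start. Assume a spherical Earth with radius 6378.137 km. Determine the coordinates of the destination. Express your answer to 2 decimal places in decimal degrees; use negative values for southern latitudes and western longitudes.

Angular distance δ = d/R = 7321 / 6378.137 = 1.147827 rad.
With φ₁ = 74.82° = 1.305855 rad and θ = 75.1° = 1.310742 rad:
Applying the spherical law of cosines for sides, sin φ₂ = sin φ₁ cos δ + cos φ₁ sin δ cos θ = 0.457545, so φ₂ = 27.23°.
Δλ = atan2( sin θ sin δ cos φ₁ , cos δ − sin φ₁ sin φ₂ ) = atan2(0.230748, -0.031110) = 1.704813 rad = 97.68°.
λ₂ = 24.97° + 97.68° = 122.65°.

latitude 27.23°, longitude 122.65°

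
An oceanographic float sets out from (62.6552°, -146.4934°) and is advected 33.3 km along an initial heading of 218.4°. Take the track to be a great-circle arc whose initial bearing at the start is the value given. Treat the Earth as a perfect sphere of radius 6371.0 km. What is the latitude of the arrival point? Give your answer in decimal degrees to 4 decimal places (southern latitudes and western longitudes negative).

The arc subtends δ = 33.3/6371 = 0.005227 rad at the centre.
Converting: φ₁ = 1.093540 rad, θ = 3.811799 rad.
sin φ₂ = sin φ₁ cos δ + cos φ₁ sin δ cos θ = (0.888258)(0.999986) + (0.459344)(0.005227)(-0.783693) = 0.886365
φ₂ = asin(0.886365) = 1.089433 rad = 62.4199°.
For the longitude increment, Δλ = atan2( sin θ sin δ cos φ₁, cos δ − sin φ₁ sin φ₂ ) = atan2(-0.001491, 0.212666) = -0.4018°.
λ₂ = λ₁ + Δλ = -146.8952°.

latitude 62.4199°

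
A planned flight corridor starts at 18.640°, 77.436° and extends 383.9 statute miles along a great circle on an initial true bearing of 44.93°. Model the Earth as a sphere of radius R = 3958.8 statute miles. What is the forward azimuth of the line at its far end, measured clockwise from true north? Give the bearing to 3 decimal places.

final bearing 46.424°

δ = 383.9/3958.8 = 0.096974 rad (5.5562°).
Start latitude φ₁ = 0.325329 rad; initial bearing θ = 0.784176 rad.
sin φ₂ = sin φ₁ cos δ + cos φ₁ sin δ cos θ = (0.319621)(0.995302) + (0.947546)(0.096822)(0.707970) = 0.383071
φ₂ = asin(0.383071) = 0.393118 rad = 22.524°.
Then Δλ = atan2(0.064793, 0.872864) = 0.074094 rad, from sin θ sin δ cos φ₁ over cos δ − sin φ₁ sin φ₂.
λ₂ = λ₁ + Δλ = 81.681°.
The forward bearing on arrival equals the back-azimuth from the destination plus 180°.
Back-azimuth from P₂ (22.524°, 81.681°) to P₁ (18.640°, 77.436°), with Δλ' = λ₁ − λ₂ = -4.245°: atan2( sin Δλ' cos φ₁ , cos φ₂ sin φ₁ − sin φ₂ cos φ₁ cos Δλ' ) = 226.424°.
Final bearing = (226.424° + 180°) mod 360° = 46.424°.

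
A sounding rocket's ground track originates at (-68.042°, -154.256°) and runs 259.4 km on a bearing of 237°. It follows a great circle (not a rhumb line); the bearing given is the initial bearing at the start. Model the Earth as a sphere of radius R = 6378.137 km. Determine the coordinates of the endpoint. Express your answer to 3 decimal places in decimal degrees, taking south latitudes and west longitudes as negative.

Central angle δ = d/R = 0.040670 rad.
With φ₁ = -68.042° = -1.187557 rad and θ = 237° = 4.136430 rad:
Applying the spherical law of cosines for sides, sin φ₂ = sin φ₁ cos δ + cos φ₁ sin δ cos θ = -0.934972, so φ₂ = -69.224°.
For the longitude increment, Δλ = atan2( sin θ sin δ cos φ₁, cos δ − sin φ₁ sin φ₂ ) = atan2(-0.012751, 0.132026) = -5.516°.
Hence λ₂ = -154.256° + -5.516° = -159.772°.

latitude -69.224°, longitude -159.772°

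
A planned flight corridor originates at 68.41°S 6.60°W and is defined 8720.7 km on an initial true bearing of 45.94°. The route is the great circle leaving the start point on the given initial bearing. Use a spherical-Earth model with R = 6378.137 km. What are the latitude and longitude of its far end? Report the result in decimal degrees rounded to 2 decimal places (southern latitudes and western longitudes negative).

latitude 3.59°, longitude 38.24°

δ = 8720.7/6378.137 = 1.367280 rad (78.3394°).
Converting: φ₁ = -1.193980 rad, θ = 0.801804 rad.
Destination latitude: φ₂ = arcsin( sin φ₁ cos δ + cos φ₁ sin δ cos θ ) = arcsin(0.062670) = 3.59°.
For the longitude increment, Δλ = atan2( sin θ sin δ cos φ₁, cos δ − sin φ₁ sin φ₂ ) = atan2(0.258965, 0.260387) = 44.84°.
λ₂ = λ₁ + Δλ = 38.24°.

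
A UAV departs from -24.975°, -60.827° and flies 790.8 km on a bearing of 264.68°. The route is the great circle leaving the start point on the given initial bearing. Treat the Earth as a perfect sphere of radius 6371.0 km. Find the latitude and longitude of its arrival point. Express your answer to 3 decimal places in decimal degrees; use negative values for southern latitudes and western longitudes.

δ = 790.8/6371 = 0.124125 rad (7.1118°).
With φ₁ = -24.975° = -0.435896 rad and θ = 264.68° = 4.619537 rad:
Destination latitude: φ₂ = arcsin( sin φ₁ cos δ + cos φ₁ sin δ cos θ ) = arcsin(-0.429380) = -25.428°.
For the longitude increment, Δλ = atan2( sin θ sin δ cos φ₁, cos δ − sin φ₁ sin φ₂ ) = atan2(-0.111746, 0.811012) = -7.845°.
λ₂ = -60.827° + -7.845° = -68.672°.

latitude -25.428°, longitude -68.672°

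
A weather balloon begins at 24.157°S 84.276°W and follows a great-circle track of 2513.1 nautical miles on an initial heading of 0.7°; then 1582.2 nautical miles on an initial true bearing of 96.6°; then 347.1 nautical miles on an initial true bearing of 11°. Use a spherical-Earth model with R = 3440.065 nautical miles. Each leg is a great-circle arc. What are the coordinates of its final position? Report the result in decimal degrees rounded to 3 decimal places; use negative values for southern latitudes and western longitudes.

Apply the spherical direct solution leg by leg, carrying full precision between legs.
Leg 1: from (-24.157°, -84.276°), δ = 2513.1/3440.065 = 0.730539 rad, θ = 0.7° → φ = 17.697°, λ = -83.786°.
Leg 2: from (17.697°, -83.786°), δ = 1582.2/3440.065 = 0.459933 rad, θ = 96.6° → φ = 12.932°, λ = -56.887°.
Leg 3: from (12.932°, -56.887°), δ = 347.1/3440.065 = 0.100899 rad, θ = 11° → φ = 18.604°, λ = -55.725°.

latitude 18.604°, longitude -55.725°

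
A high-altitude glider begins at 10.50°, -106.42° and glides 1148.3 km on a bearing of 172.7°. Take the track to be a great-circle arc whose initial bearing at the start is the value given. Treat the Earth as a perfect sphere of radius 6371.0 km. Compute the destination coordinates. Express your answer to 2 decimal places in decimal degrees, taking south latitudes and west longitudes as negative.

latitude 0.25°, longitude -105.11°

Central angle δ = d/R = 0.180239 rad.
With φ₁ = 10.50° = 0.183260 rad and θ = 172.7° = 3.014184 rad:
sin φ₂ = sin φ₁ cos δ + cos φ₁ sin δ cos θ = (0.182236)(0.983801) + (0.983255)(0.179264)(-0.991894) = 0.004450
φ₂ = asin(0.004450) = 0.004450 rad = 0.25°.
For the longitude increment, Δλ = atan2( sin θ sin δ cos φ₁, cos δ − sin φ₁ sin φ₂ ) = atan2(0.022397, 0.982990) = 1.31°.
Hence λ₂ = -106.42° + 1.31° = -105.11°.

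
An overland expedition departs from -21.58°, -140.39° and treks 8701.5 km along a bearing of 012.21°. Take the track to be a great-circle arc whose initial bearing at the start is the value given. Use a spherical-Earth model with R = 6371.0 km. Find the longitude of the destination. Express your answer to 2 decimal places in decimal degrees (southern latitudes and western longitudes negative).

longitude -119.45°

Angular distance δ = d/R = 8701.5 / 6371 = 1.365798 rad.
Converting: φ₁ = -0.376642 rad, θ = 0.213105 rad.
sin φ₂ = sin φ₁ cos δ + cos φ₁ sin δ cos θ = (-0.367800)(0.203565) + (0.929905)(0.979061)(0.977379) = 0.814968
φ₂ = asin(0.814968) = 0.952673 rad = 54.58°.
For the longitude increment, Δλ = atan2( sin θ sin δ cos φ₁, cos δ − sin φ₁ sin φ₂ ) = atan2(0.192553, 0.503310) = 20.94°.
Hence λ₂ = -140.39° + 20.94° = -119.45°.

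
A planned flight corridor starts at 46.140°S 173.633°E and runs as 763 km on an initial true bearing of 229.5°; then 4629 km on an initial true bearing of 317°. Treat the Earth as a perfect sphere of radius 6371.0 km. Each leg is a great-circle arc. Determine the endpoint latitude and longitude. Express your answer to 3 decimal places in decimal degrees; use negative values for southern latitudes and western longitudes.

latitude -15.371°, longitude 137.427°

Apply the spherical direct solution leg by leg, carrying full precision between legs.
Leg 1: from (-46.140°, 173.633°), δ = 763/6371 = 0.119761 rad, θ = 229.5° → φ = -50.321°, λ = 165.453°.
Leg 2: from (-50.321°, 165.453°), δ = 4629/6371 = 0.726574 rad, θ = 317° → φ = -15.371°, λ = 137.427°.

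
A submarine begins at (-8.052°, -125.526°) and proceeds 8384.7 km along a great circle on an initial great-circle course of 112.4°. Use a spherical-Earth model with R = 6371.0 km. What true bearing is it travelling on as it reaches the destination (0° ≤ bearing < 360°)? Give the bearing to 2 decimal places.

Angular distance δ = d/R = 8384.7 / 6371 = 1.316073 rad.
Start latitude φ₁ = -0.140534 rad; initial bearing θ = 1.961750 rad.
Destination latitude: φ₂ = arcsin( sin φ₁ cos δ + cos φ₁ sin δ cos θ ) = arcsin(-0.400434) = -23.605°.
For the longitude increment, Δλ = atan2( sin θ sin δ cos φ₁, cos δ − sin φ₁ sin φ₂ ) = atan2(0.885893, 0.195888) = 77.531°.
λ₂ = -125.526° + 77.531° = -47.995°.
The forward bearing on arrival equals the back-azimuth from the destination plus 180°.
Back-azimuth from P₂ (-23.61°, -47.99°) to P₁ (-8.05°, -125.53°), with Δλ' = λ₁ − λ₂ = -77.53°: atan2( sin Δλ' cos φ₁ , cos φ₂ sin φ₁ − sin φ₂ cos φ₁ cos Δλ' ) = 267.47°.
Final bearing = (267.47° + 180°) mod 360° = 87.47°.

final bearing 87.47°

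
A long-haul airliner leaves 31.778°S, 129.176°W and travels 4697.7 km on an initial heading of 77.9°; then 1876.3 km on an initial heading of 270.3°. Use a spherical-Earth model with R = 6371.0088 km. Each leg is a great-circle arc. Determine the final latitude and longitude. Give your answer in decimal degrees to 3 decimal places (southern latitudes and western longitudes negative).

latitude -14.889°, longitude -103.595°

Apply the spherical direct solution leg by leg, carrying full precision between legs.
Leg 1: from (-31.778°, -129.176°), δ = 4697.7/6371.0088 = 0.737356 rad, θ = 77.9° → φ = -15.666°, λ = -86.116°.
Leg 2: from (-15.666°, -86.116°), δ = 1876.3/6371.0088 = 0.294506 rad, θ = 270.3° → φ = -14.889°, λ = -103.595°.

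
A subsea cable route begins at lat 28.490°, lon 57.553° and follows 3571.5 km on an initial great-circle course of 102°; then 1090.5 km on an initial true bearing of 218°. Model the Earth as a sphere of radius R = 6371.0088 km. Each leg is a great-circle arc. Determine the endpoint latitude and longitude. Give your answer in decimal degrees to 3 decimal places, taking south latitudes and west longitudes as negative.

Apply the spherical direct solution leg by leg, carrying full precision between legs.
Leg 1: from (28.490°, 57.553°), δ = 3571.5/6371.0088 = 0.560586 rad, θ = 102° → φ = 17.869°, λ = 90.675°.
Leg 2: from (17.869°, 90.675°), δ = 1090.5/6371.0088 = 0.171166 rad, θ = 218° → φ = 10.056°, λ = 84.561°.

latitude 10.056°, longitude 84.561°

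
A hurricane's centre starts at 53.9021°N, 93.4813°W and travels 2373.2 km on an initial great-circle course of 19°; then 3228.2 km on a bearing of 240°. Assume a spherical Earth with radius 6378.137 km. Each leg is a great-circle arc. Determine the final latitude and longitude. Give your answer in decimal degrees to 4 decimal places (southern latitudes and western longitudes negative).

latitude 49.7984°, longitude -110.4702°

Apply the spherical direct solution leg by leg, carrying full precision between legs.
Leg 1: from (53.9021°, -93.4813°), δ = 2373.2/6378.137 = 0.372084 rad, θ = 19° → φ = 72.7939°, λ = -69.8949°.
Leg 2: from (72.7939°, -69.8949°), δ = 3228.2/6378.137 = 0.506135 rad, θ = 240° → φ = 49.7984°, λ = -110.4702°.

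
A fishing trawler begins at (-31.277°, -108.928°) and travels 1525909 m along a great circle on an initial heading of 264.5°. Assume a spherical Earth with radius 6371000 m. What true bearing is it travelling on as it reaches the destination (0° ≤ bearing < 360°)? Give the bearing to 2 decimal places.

Central angle δ = d/R = 0.239509 rad.
Start latitude φ₁ = -0.545887 rad; initial bearing θ = 4.616396 rad.
Destination latitude: φ₂ = arcsin( sin φ₁ cos δ + cos φ₁ sin δ cos θ ) = arcsin(-0.523789) = -31.587°.
Then Δλ = atan2(-0.201815, 0.699516) = -0.280880 rad, from sin θ sin δ cos φ₁ over cos δ − sin φ₁ sin φ₂.
λ₂ = -108.928° + -16.093° = -125.021°.
The forward bearing on arrival equals the back-azimuth from the destination plus 180°.
Back-azimuth from P₂ (-31.59°, -125.02°) to P₁ (-31.28°, -108.93°), with Δλ' = λ₁ − λ₂ = 16.09°: atan2( sin Δλ' cos φ₁ , cos φ₂ sin φ₁ − sin φ₂ cos φ₁ cos Δλ' ) = 92.93°.
Final bearing = (92.93° + 180°) mod 360° = 272.93°.

final bearing 272.93°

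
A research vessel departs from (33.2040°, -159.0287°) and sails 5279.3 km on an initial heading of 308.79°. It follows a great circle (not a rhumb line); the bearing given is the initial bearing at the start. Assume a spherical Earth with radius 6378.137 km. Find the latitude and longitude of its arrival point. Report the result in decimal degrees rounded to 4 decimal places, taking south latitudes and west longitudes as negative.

Central angle δ = d/R = 0.827718 rad.
Start latitude φ₁ = 0.579519 rad; initial bearing θ = 5.389402 rad.
sin φ₂ = sin φ₁ cos δ + cos φ₁ sin δ cos θ = (0.547622)(0.676558) + (0.836726)(0.736390)(0.626468) = 0.756500
φ₂ = asin(0.756500) = 0.857944 rad = 49.1566°.
Δλ = atan2( sin θ sin δ cos φ₁ , cos δ − sin φ₁ sin φ₂ ) = atan2(-0.480261, 0.262282) = -1.070934 rad = -61.3600°.
λ₂ = -159.0287° + -61.3600° = -220.3887°, normalized to (−180°, 180°] → 139.6113°.

latitude 49.1566°, longitude 139.6113°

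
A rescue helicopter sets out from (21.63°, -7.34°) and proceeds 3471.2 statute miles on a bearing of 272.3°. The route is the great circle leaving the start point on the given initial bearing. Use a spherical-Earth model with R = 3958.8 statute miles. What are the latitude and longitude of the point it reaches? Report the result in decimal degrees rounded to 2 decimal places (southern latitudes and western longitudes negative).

latitude 15.33°, longitude -60.13°

δ = 3471.2/3958.8 = 0.876831 rad (50.2387°).
Start latitude φ₁ = 0.377515 rad; initial bearing θ = 4.752532 rad.
Applying the spherical law of cosines for sides, sin φ₂ = sin φ₁ cos δ + cos φ₁ sin δ cos θ = 0.264438, so φ₂ = 15.33°.
For the longitude increment, Δλ = atan2( sin θ sin δ cos φ₁, cos δ − sin φ₁ sin φ₂ ) = atan2(-0.714010, 0.542115) = -52.79°.
Hence λ₂ = -7.34° + -52.79° = -60.13°.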